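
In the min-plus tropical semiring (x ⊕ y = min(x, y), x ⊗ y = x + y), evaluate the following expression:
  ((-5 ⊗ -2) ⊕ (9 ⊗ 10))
((-5 ⊗ -2) ⊕ (9 ⊗ 10)) = -7

Expand innermost to outermost. Recall ⊕ takes the minimum of its arguments and ⊗ takes their sum. Working out the expression ((-5 ⊗ -2) ⊕ (9 ⊗ 10)) gives -7.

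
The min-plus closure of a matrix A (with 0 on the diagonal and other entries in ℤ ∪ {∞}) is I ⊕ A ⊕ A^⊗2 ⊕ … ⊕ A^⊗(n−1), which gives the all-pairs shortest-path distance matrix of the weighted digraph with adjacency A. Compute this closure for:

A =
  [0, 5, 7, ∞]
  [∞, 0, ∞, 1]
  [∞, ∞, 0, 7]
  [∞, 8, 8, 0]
Closure =
  [0, 5, 7, 6]
  [∞, 0, 9, 1]
  [∞, 15, 0, 7]
  [∞, 8, 8, 0]

This is the Floyd-Warshall all-pairs shortest-path computation. For each intermediate vertex k = 0, 1, …, 3, update dist[i][j] ← min(dist[i][j], dist[i][k] + dist[k][j]). The final matrix gives, for each (i, j), the minimum total weight of any directed path from i to j (possibly empty when i = j).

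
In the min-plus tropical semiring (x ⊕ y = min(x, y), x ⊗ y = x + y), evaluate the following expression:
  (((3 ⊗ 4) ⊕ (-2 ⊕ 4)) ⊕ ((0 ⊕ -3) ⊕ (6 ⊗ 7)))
(((3 ⊗ 4) ⊕ (-2 ⊕ 4)) ⊕ ((0 ⊕ -3) ⊕ (6 ⊗ 7))) = -3

Expand innermost to outermost. Recall ⊕ takes the minimum of its arguments and ⊗ takes their sum. Working out the expression (((3 ⊗ 4) ⊕ (-2 ⊕ 4)) ⊕ ((0 ⊕ -3) ⊕ (6 ⊗ 7))) gives -3.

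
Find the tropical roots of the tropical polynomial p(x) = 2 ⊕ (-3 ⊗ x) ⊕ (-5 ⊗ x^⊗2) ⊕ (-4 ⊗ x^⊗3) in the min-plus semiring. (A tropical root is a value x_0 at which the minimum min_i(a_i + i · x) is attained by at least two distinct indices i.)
Roots: {-1, 2, 5}

Each tropical root is a break point of the lower envelope of the lines y = a_i + i · x (there are 4 lines, with slopes 0, 1, ..., 3). Only the lines that attain the minimum somewhere contribute to roots; other lines are dominated. Here the surviving (envelope) indices are i = 3, i = 2, i = 1, i = 0.
Intersections between consecutive envelope lines give the roots: for adjacent envelope indices i < j the intersection is x = (a_i − a_j) / (j − i). Reading off the sorted break points: {-1, 2, 5}.
Verification: at each break x_0, at least two indices attain the minimum of min_i(a_i + i · x_0).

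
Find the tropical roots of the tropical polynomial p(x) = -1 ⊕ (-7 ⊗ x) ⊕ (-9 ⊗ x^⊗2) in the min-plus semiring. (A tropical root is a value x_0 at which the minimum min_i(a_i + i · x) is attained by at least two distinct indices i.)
Roots: {2, 6}

Each tropical root is a break point of the lower envelope of the lines y = a_i + i · x (there are 3 lines, with slopes 0, 1, ..., 2). Only the lines that attain the minimum somewhere contribute to roots; other lines are dominated. Here the surviving (envelope) indices are i = 2, i = 1, i = 0.
Intersections between consecutive envelope lines give the roots: for adjacent envelope indices i < j the intersection is x = (a_i − a_j) / (j − i). Reading off the sorted break points: {2, 6}.
Verification: at each break x_0, at least two indices attain the minimum of min_i(a_i + i · x_0).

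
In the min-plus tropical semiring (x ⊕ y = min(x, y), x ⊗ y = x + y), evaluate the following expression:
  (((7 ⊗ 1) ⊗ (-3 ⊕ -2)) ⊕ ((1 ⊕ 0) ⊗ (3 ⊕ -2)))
(((7 ⊗ 1) ⊗ (-3 ⊕ -2)) ⊕ ((1 ⊕ 0) ⊗ (3 ⊕ -2))) = -2

Expand innermost to outermost. Recall ⊕ takes the minimum of its arguments and ⊗ takes their sum. Working out the expression (((7 ⊗ 1) ⊗ (-3 ⊕ -2)) ⊕ ((1 ⊕ 0) ⊗ (3 ⊕ -2))) gives -2.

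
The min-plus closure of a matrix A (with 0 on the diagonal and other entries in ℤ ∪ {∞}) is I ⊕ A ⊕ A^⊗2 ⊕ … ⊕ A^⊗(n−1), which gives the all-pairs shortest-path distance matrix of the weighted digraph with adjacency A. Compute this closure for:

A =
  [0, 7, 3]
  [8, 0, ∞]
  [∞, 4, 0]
Closure =
  [0, 7, 3]
  [8, 0, 11]
  [12, 4, 0]

This is the Floyd-Warshall all-pairs shortest-path computation. For each intermediate vertex k = 0, 1, …, 2, update dist[i][j] ← min(dist[i][j], dist[i][k] + dist[k][j]). The final matrix gives, for each (i, j), the minimum total weight of any directed path from i to j (possibly empty when i = j).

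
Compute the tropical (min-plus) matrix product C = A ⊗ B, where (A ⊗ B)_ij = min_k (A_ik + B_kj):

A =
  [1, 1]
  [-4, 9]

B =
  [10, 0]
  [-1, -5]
A ⊗ B =
  [0, -4]
  [6, -4]

Apply the min-plus product entry-by-entry:
  C[0][0] = min over k of (A[0][0] + B[0][0] = 1 + 10 = 11, A[0][1] + B[1][0] = 1 + -1 = 0) = 0 (attained at k = 1)
  C[0][1] = min over k of (A[0][0] + B[0][1] = 1 + 0 = 1, A[0][1] + B[1][1] = 1 + -5 = -4) = -4 (attained at k = 1)
  C[1][0] = min over k of (A[1][0] + B[0][0] = -4 + 10 = 6, A[1][1] + B[1][0] = 9 + -1 = 8) = 6 (attained at k = 0)
  C[1][1] = min over k of (A[1][0] + B[0][1] = -4 + 0 = -4, A[1][1] + B[1][1] = 9 + -5 = 4) = -4 (attained at k = 0)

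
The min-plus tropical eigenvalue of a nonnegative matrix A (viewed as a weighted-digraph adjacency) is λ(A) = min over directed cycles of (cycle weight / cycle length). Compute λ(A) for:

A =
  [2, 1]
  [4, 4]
λ(A) = 2

Enumerate directed cycles and compute their means (weight / length). Sample:
  cycle 0 → 0: weight = 2, length = 1, mean = 2/1 ≈ 2.000
  cycle 1 → 1: weight = 4, length = 1, mean = 4/1 ≈ 4.000
  cycle 0 → 1 → 0: weight = 5, length = 2, mean = 5/2 ≈ 2.500
  cycle 1 → 0 → 1: weight = 5, length = 2, mean = 5/2 ≈ 2.500
Minimum mean = 2.000, attained e.g. along the cycle 0 → 0 with weight 2 and length 1. So λ(A) = 2/1 = 2.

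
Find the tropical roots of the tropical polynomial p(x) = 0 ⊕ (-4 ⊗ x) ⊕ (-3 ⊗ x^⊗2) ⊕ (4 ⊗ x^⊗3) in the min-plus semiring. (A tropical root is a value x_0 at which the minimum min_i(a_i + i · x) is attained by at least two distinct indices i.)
Roots: {-7, -1, 4}

Each tropical root is a break point of the lower envelope of the lines y = a_i + i · x (there are 4 lines, with slopes 0, 1, ..., 3). Only the lines that attain the minimum somewhere contribute to roots; other lines are dominated. Here the surviving (envelope) indices are i = 3, i = 2, i = 1, i = 0.
Intersections between consecutive envelope lines give the roots: for adjacent envelope indices i < j the intersection is x = (a_i − a_j) / (j − i). Reading off the sorted break points: {-7, -1, 4}.
Verification: at each break x_0, at least two indices attain the minimum of min_i(a_i + i · x_0).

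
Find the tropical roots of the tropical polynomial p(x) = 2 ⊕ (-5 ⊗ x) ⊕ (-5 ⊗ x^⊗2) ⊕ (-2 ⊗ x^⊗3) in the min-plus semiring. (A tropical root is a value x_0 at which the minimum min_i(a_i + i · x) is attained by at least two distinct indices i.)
Roots: {-3, 0, 7}

Each tropical root is a break point of the lower envelope of the lines y = a_i + i · x (there are 4 lines, with slopes 0, 1, ..., 3). Only the lines that attain the minimum somewhere contribute to roots; other lines are dominated. Here the surviving (envelope) indices are i = 3, i = 2, i = 1, i = 0.
Intersections between consecutive envelope lines give the roots: for adjacent envelope indices i < j the intersection is x = (a_i − a_j) / (j − i). Reading off the sorted break points: {-3, 0, 7}.
Verification: at each break x_0, at least two indices attain the minimum of min_i(a_i + i · x_0).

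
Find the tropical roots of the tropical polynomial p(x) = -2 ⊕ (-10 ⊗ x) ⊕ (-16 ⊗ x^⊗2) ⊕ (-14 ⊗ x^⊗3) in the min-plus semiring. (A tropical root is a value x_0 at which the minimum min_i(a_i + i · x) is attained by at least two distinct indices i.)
Roots: {-2, 6, 8}

Each tropical root is a break point of the lower envelope of the lines y = a_i + i · x (there are 4 lines, with slopes 0, 1, ..., 3). Only the lines that attain the minimum somewhere contribute to roots; other lines are dominated. Here the surviving (envelope) indices are i = 3, i = 2, i = 1, i = 0.
Intersections between consecutive envelope lines give the roots: for adjacent envelope indices i < j the intersection is x = (a_i − a_j) / (j − i). Reading off the sorted break points: {-2, 6, 8}.
Verification: at each break x_0, at least two indices attain the minimum of min_i(a_i + i · x_0).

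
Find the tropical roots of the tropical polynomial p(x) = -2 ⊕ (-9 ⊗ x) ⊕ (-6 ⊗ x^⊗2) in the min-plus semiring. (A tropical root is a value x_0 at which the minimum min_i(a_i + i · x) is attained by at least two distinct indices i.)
Roots: {-3, 7}

Each tropical root is a break point of the lower envelope of the lines y = a_i + i · x (there are 3 lines, with slopes 0, 1, ..., 2). Only the lines that attain the minimum somewhere contribute to roots; other lines are dominated. Here the surviving (envelope) indices are i = 2, i = 1, i = 0.
Intersections between consecutive envelope lines give the roots: for adjacent envelope indices i < j the intersection is x = (a_i − a_j) / (j − i). Reading off the sorted break points: {-3, 7}.
Verification: at each break x_0, at least two indices attain the minimum of min_i(a_i + i · x_0).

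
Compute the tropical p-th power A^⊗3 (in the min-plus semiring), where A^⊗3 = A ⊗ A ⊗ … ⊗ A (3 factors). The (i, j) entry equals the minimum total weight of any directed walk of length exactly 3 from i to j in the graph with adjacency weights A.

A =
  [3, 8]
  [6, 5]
A^⊗3 =
  [9, 14]
  [12, 15]

Each entry (A^⊗3)_ij equals the minimum over all length-3 walks i = v_0 → v_1 → … → v_3 = j of Σ_t A[v_t][v_{t+1}]. For example, for (i, j) = (0, 1) we minimise over 4 possible intermediate vertex sequences; the minimum is 14, attained along the walk 0 → 0 → 0 → 1.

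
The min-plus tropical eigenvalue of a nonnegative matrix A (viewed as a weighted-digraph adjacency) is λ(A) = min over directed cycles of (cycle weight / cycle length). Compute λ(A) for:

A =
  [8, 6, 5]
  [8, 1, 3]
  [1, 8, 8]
λ(A) = 1

Enumerate directed cycles and compute their means (weight / length). Sample:
  cycle 0 → 0: weight = 8, length = 1, mean = 8/1 ≈ 8.000
  cycle 1 → 1: weight = 1, length = 1, mean = 1/1 ≈ 1.000
  cycle 2 → 2: weight = 8, length = 1, mean = 8/1 ≈ 8.000
  cycle 0 → 1 → 0: weight = 14, length = 2, mean = 14/2 ≈ 7.000
  cycle 0 → 2 → 0: weight = 6, length = 2, mean = 6/2 ≈ 3.000
  cycle 1 → 0 → 1: weight = 14, length = 2, mean = 14/2 ≈ 7.000
Minimum mean = 1.000, attained e.g. along the cycle 1 → 1 with weight 1 and length 1. So λ(A) = 1/1 = 1.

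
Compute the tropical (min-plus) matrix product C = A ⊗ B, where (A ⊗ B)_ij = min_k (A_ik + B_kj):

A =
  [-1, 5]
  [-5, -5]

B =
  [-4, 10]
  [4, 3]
A ⊗ B =
  [-5, 8]
  [-9, -2]

Apply the min-plus product entry-by-entry:
  C[0][0] = min over k of (A[0][0] + B[0][0] = -1 + -4 = -5, A[0][1] + B[1][0] = 5 + 4 = 9) = -5 (attained at k = 0)
  C[0][1] = min over k of (A[0][0] + B[0][1] = -1 + 10 = 9, A[0][1] + B[1][1] = 5 + 3 = 8) = 8 (attained at k = 1)
  C[1][0] = min over k of (A[1][0] + B[0][0] = -5 + -4 = -9, A[1][1] + B[1][0] = -5 + 4 = -1) = -9 (attained at k = 0)
  C[1][1] = min over k of (A[1][0] + B[0][1] = -5 + 10 = 5, A[1][1] + B[1][1] = -5 + 3 = -2) = -2 (attained at k = 1)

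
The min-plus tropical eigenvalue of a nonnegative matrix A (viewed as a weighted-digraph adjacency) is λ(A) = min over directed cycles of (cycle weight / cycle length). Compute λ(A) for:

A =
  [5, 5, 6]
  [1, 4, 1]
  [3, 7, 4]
λ(A) = 3

Enumerate directed cycles and compute their means (weight / length). Sample:
  cycle 0 → 0: weight = 5, length = 1, mean = 5/1 ≈ 5.000
  cycle 1 → 1: weight = 4, length = 1, mean = 4/1 ≈ 4.000
  cycle 2 → 2: weight = 4, length = 1, mean = 4/1 ≈ 4.000
  cycle 0 → 1 → 0: weight = 6, length = 2, mean = 6/2 ≈ 3.000
  cycle 0 → 2 → 0: weight = 9, length = 2, mean = 9/2 ≈ 4.500
  cycle 1 → 0 → 1: weight = 6, length = 2, mean = 6/2 ≈ 3.000
Minimum mean = 3.000, attained e.g. along the cycle 0 → 1 → 0 with weight 6 and length 2. So λ(A) = 6/2 = 3.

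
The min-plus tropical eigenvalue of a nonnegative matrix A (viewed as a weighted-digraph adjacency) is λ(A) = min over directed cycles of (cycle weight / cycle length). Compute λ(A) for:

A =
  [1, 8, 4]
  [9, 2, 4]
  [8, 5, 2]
λ(A) = 1

Enumerate directed cycles and compute their means (weight / length). Sample:
  cycle 0 → 0: weight = 1, length = 1, mean = 1/1 ≈ 1.000
  cycle 1 → 1: weight = 2, length = 1, mean = 2/1 ≈ 2.000
  cycle 2 → 2: weight = 2, length = 1, mean = 2/1 ≈ 2.000
  cycle 0 → 1 → 0: weight = 17, length = 2, mean = 17/2 ≈ 8.500
  cycle 0 → 2 → 0: weight = 12, length = 2, mean = 12/2 ≈ 6.000
  cycle 1 → 0 → 1: weight = 17, length = 2, mean = 17/2 ≈ 8.500
Minimum mean = 1.000, attained e.g. along the cycle 0 → 0 with weight 1 and length 1. So λ(A) = 1/1 = 1.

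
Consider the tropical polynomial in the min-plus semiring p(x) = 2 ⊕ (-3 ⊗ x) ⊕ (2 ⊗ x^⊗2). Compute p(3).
p(3) = 0

A tropical monomial a ⊗ x^⊗i evaluates to a + i · x. Evaluating each term at x = 3:
  Term 0 contributes 2 + 0 · 3 = 2
  Term 1 contributes -3 + 1 · 3 = 0
  Term 2 contributes 2 + 2 · 3 = 8
p(3) = ⊕ of these = min[2, 0, 8] = 0.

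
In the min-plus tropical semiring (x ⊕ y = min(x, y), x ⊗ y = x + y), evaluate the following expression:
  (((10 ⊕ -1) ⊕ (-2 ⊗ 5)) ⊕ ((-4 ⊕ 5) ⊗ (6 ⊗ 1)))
(((10 ⊕ -1) ⊕ (-2 ⊗ 5)) ⊕ ((-4 ⊕ 5) ⊗ (6 ⊗ 1))) = -1

Expand innermost to outermost. Recall ⊕ takes the minimum of its arguments and ⊗ takes their sum. Working out the expression (((10 ⊕ -1) ⊕ (-2 ⊗ 5)) ⊕ ((-4 ⊕ 5) ⊗ (6 ⊗ 1))) gives -1.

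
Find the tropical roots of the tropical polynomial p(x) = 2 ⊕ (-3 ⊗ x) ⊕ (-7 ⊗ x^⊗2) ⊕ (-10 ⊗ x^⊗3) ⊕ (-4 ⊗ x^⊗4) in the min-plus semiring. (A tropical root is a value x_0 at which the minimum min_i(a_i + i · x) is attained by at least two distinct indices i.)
Roots: {-6, 3, 4, 5}

Each tropical root is a break point of the lower envelope of the lines y = a_i + i · x (there are 5 lines, with slopes 0, 1, ..., 4). Only the lines that attain the minimum somewhere contribute to roots; other lines are dominated. Here the surviving (envelope) indices are i = 4, i = 3, i = 2, i = 1, i = 0.
Intersections between consecutive envelope lines give the roots: for adjacent envelope indices i < j the intersection is x = (a_i − a_j) / (j − i). Reading off the sorted break points: {-6, 3, 4, 5}.
Verification: at each break x_0, at least two indices attain the minimum of min_i(a_i + i · x_0).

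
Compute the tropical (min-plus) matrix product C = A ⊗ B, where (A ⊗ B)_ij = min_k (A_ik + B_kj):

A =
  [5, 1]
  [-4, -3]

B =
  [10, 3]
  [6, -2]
A ⊗ B =
  [7, -1]
  [3, -5]

Apply the min-plus product entry-by-entry:
  C[0][0] = min over k of (A[0][0] + B[0][0] = 5 + 10 = 15, A[0][1] + B[1][0] = 1 + 6 = 7) = 7 (attained at k = 1)
  C[0][1] = min over k of (A[0][0] + B[0][1] = 5 + 3 = 8, A[0][1] + B[1][1] = 1 + -2 = -1) = -1 (attained at k = 1)
  C[1][0] = min over k of (A[1][0] + B[0][0] = -4 + 10 = 6, A[1][1] + B[1][0] = -3 + 6 = 3) = 3 (attained at k = 1)
  C[1][1] = min over k of (A[1][0] + B[0][1] = -4 + 3 = -1, A[1][1] + B[1][1] = -3 + -2 = -5) = -5 (attained at k = 1)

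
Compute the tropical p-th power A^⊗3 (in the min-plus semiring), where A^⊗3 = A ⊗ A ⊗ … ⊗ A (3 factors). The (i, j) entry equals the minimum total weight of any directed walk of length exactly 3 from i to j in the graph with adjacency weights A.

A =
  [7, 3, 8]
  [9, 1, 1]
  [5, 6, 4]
A^⊗3 =
  [9, 5, 5]
  [7, 3, 3]
  [12, 8, 8]

Each entry (A^⊗3)_ij equals the minimum over all length-3 walks i = v_0 → v_1 → … → v_3 = j of Σ_t A[v_t][v_{t+1}]. For example, for (i, j) = (0, 2) we minimise over 9 possible intermediate vertex sequences; the minimum is 5, attained along the walk 0 → 1 → 1 → 2.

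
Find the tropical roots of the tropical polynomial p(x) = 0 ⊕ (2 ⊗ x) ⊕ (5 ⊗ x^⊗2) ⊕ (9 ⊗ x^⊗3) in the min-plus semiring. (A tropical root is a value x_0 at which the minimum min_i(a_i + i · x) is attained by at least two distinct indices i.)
Roots: {-4, -3, -2}

Each tropical root is a break point of the lower envelope of the lines y = a_i + i · x (there are 4 lines, with slopes 0, 1, ..., 3). Only the lines that attain the minimum somewhere contribute to roots; other lines are dominated. Here the surviving (envelope) indices are i = 3, i = 2, i = 1, i = 0.
Intersections between consecutive envelope lines give the roots: for adjacent envelope indices i < j the intersection is x = (a_i − a_j) / (j − i). Reading off the sorted break points: {-4, -3, -2}.
Verification: at each break x_0, at least two indices attain the minimum of min_i(a_i + i · x_0).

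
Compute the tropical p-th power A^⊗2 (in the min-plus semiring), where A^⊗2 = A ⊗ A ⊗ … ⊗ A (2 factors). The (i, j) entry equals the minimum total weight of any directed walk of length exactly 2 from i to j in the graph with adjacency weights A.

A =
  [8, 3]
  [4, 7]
A^⊗2 =
  [7, 10]
  [11, 7]

Each entry (A^⊗2)_ij equals the minimum over all length-2 walks i = v_0 → v_1 → … → v_2 = j of Σ_t A[v_t][v_{t+1}]. For example, for (i, j) = (0, 1) we minimise over 2 possible intermediate vertex sequences; the minimum is 10, attained along the walk 0 → 1 → 1.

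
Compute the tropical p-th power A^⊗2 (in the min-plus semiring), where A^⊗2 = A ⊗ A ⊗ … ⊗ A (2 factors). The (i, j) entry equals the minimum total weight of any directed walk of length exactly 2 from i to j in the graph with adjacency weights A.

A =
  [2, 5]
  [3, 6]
A^⊗2 =
  [4, 7]
  [5, 8]

Each entry (A^⊗2)_ij equals the minimum over all length-2 walks i = v_0 → v_1 → … → v_2 = j of Σ_t A[v_t][v_{t+1}]. For example, for (i, j) = (0, 1) we minimise over 2 possible intermediate vertex sequences; the minimum is 7, attained along the walk 0 → 0 → 1.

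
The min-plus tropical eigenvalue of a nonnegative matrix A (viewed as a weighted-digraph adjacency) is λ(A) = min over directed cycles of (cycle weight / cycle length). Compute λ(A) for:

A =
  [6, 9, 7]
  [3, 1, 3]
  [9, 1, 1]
λ(A) = 1

Enumerate directed cycles and compute their means (weight / length). Sample:
  cycle 0 → 0: weight = 6, length = 1, mean = 6/1 ≈ 6.000
  cycle 1 → 1: weight = 1, length = 1, mean = 1/1 ≈ 1.000
  cycle 2 → 2: weight = 1, length = 1, mean = 1/1 ≈ 1.000
  cycle 0 → 1 → 0: weight = 12, length = 2, mean = 12/2 ≈ 6.000
  cycle 0 → 2 → 0: weight = 16, length = 2, mean = 16/2 ≈ 8.000
  cycle 1 → 0 → 1: weight = 12, length = 2, mean = 12/2 ≈ 6.000
Minimum mean = 1.000, attained e.g. along the cycle 1 → 1 with weight 1 and length 1. So λ(A) = 1/1 = 1.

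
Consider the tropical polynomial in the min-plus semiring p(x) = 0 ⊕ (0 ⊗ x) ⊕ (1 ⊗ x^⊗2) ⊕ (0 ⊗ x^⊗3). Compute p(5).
p(5) = 0

A tropical monomial a ⊗ x^⊗i evaluates to a + i · x. Evaluating each term at x = 5:
  Term 0 contributes 0 + 0 · 5 = 0
  Term 1 contributes 0 + 1 · 5 = 5
  Term 2 contributes 1 + 2 · 5 = 11
  Term 3 contributes 0 + 3 · 5 = 15
p(5) = ⊕ of these = min[0, 5, 11, 15] = 0.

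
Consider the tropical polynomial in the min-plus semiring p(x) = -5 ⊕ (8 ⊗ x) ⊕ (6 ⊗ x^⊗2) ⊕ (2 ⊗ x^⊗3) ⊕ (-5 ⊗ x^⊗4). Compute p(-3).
p(-3) = -17

A tropical monomial a ⊗ x^⊗i evaluates to a + i · x. Evaluating each term at x = -3:
  Term 0 contributes -5 + 0 · -3 = -5
  Term 1 contributes 8 + 1 · -3 = 5
  Term 2 contributes 6 + 2 · -3 = 0
  Term 3 contributes 2 + 3 · -3 = -7
  Term 4 contributes -5 + 4 · -3 = -17
p(-3) = ⊕ of these = min[-5, 5, 0, -7, -17] = -17.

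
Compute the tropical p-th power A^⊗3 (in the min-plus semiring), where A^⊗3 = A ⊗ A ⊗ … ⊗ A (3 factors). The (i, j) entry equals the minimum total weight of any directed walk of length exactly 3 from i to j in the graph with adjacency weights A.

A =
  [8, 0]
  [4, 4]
A^⊗3 =
  [8, 4]
  [8, 8]

Each entry (A^⊗3)_ij equals the minimum over all length-3 walks i = v_0 → v_1 → … → v_3 = j of Σ_t A[v_t][v_{t+1}]. For example, for (i, j) = (0, 1) we minimise over 4 possible intermediate vertex sequences; the minimum is 4, attained along the walk 0 → 1 → 0 → 1.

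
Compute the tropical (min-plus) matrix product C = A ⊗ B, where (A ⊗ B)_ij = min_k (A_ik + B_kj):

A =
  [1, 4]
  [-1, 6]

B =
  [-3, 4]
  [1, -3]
A ⊗ B =
  [-2, 1]
  [-4, 3]

Apply the min-plus product entry-by-entry:
  C[0][0] = min over k of (A[0][0] + B[0][0] = 1 + -3 = -2, A[0][1] + B[1][0] = 4 + 1 = 5) = -2 (attained at k = 0)
  C[0][1] = min over k of (A[0][0] + B[0][1] = 1 + 4 = 5, A[0][1] + B[1][1] = 4 + -3 = 1) = 1 (attained at k = 1)
  C[1][0] = min over k of (A[1][0] + B[0][0] = -1 + -3 = -4, A[1][1] + B[1][0] = 6 + 1 = 7) = -4 (attained at k = 0)
  C[1][1] = min over k of (A[1][0] + B[0][1] = -1 + 4 = 3, A[1][1] + B[1][1] = 6 + -3 = 3) = 3 (attained at k = 0)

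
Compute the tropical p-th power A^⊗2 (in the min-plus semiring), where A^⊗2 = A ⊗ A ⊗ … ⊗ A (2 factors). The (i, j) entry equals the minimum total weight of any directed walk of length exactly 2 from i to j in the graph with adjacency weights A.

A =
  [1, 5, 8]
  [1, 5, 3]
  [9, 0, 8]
A^⊗2 =
  [2, 6, 8]
  [2, 3, 8]
  [1, 5, 3]

Each entry (A^⊗2)_ij equals the minimum over all length-2 walks i = v_0 → v_1 → … → v_2 = j of Σ_t A[v_t][v_{t+1}]. For example, for (i, j) = (0, 2) we minimise over 3 possible intermediate vertex sequences; the minimum is 8, attained along the walk 0 → 1 → 2.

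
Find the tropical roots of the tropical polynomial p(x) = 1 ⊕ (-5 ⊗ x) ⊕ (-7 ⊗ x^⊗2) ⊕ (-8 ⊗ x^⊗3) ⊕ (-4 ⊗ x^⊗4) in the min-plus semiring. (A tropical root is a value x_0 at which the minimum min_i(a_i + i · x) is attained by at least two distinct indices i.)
Roots: {-4, 1, 2, 6}

Each tropical root is a break point of the lower envelope of the lines y = a_i + i · x (there are 5 lines, with slopes 0, 1, ..., 4). Only the lines that attain the minimum somewhere contribute to roots; other lines are dominated. Here the surviving (envelope) indices are i = 4, i = 3, i = 2, i = 1, i = 0.
Intersections between consecutive envelope lines give the roots: for adjacent envelope indices i < j the intersection is x = (a_i − a_j) / (j − i). Reading off the sorted break points: {-4, 1, 2, 6}.
Verification: at each break x_0, at least two indices attain the minimum of min_i(a_i + i · x_0).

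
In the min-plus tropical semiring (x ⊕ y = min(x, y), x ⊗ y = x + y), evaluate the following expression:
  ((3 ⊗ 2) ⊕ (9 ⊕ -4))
((3 ⊗ 2) ⊕ (9 ⊕ -4)) = -4

Expand innermost to outermost. Recall ⊕ takes the minimum of its arguments and ⊗ takes their sum. Working out the expression ((3 ⊗ 2) ⊕ (9 ⊕ -4)) gives -4.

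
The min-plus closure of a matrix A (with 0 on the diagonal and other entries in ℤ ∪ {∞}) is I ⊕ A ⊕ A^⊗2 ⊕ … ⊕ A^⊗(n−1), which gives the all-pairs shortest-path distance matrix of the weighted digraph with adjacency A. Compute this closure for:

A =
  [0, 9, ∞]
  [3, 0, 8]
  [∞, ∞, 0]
Closure =
  [0, 9, 17]
  [3, 0, 8]
  [∞, ∞, 0]

This is the Floyd-Warshall all-pairs shortest-path computation. For each intermediate vertex k = 0, 1, …, 2, update dist[i][j] ← min(dist[i][j], dist[i][k] + dist[k][j]). The final matrix gives, for each (i, j), the minimum total weight of any directed path from i to j (possibly empty when i = j).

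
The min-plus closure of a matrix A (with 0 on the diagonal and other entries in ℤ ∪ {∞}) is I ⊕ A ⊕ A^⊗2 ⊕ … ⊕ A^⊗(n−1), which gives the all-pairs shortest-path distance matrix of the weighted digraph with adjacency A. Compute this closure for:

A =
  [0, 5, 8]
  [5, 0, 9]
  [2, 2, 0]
Closure =
  [0, 5, 8]
  [5, 0, 9]
  [2, 2, 0]

This is the Floyd-Warshall all-pairs shortest-path computation. For each intermediate vertex k = 0, 1, …, 2, update dist[i][j] ← min(dist[i][j], dist[i][k] + dist[k][j]). The final matrix gives, for each (i, j), the minimum total weight of any directed path from i to j (possibly empty when i = j).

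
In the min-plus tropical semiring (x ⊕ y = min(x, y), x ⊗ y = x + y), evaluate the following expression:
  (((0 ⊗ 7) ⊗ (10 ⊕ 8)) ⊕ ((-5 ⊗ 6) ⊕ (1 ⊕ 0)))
(((0 ⊗ 7) ⊗ (10 ⊕ 8)) ⊕ ((-5 ⊗ 6) ⊕ (1 ⊕ 0))) = 0

Expand innermost to outermost. Recall ⊕ takes the minimum of its arguments and ⊗ takes their sum. Working out the expression (((0 ⊗ 7) ⊗ (10 ⊕ 8)) ⊕ ((-5 ⊗ 6) ⊕ (1 ⊕ 0))) gives 0.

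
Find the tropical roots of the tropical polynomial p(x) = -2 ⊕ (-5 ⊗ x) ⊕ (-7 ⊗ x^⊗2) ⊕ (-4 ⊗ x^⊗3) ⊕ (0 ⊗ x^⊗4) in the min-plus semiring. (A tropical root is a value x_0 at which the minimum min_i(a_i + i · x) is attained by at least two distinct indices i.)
Roots: {-4, -3, 2, 3}

Each tropical root is a break point of the lower envelope of the lines y = a_i + i · x (there are 5 lines, with slopes 0, 1, ..., 4). Only the lines that attain the minimum somewhere contribute to roots; other lines are dominated. Here the surviving (envelope) indices are i = 4, i = 3, i = 2, i = 1, i = 0.
Intersections between consecutive envelope lines give the roots: for adjacent envelope indices i < j the intersection is x = (a_i − a_j) / (j − i). Reading off the sorted break points: {-4, -3, 2, 3}.
Verification: at each break x_0, at least two indices attain the minimum of min_i(a_i + i · x_0).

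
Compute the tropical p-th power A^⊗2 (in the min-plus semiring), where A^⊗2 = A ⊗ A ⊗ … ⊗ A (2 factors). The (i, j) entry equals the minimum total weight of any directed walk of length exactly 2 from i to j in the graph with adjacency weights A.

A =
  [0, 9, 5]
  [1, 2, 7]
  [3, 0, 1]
A^⊗2 =
  [0, 5, 5]
  [1, 4, 6]
  [1, 1, 2]

Each entry (A^⊗2)_ij equals the minimum over all length-2 walks i = v_0 → v_1 → … → v_2 = j of Σ_t A[v_t][v_{t+1}]. For example, for (i, j) = (0, 2) we minimise over 3 possible intermediate vertex sequences; the minimum is 5, attained along the walk 0 → 0 → 2.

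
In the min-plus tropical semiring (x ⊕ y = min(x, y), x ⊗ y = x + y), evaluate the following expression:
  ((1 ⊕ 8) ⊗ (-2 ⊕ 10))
((1 ⊕ 8) ⊗ (-2 ⊕ 10)) = -1

Expand innermost to outermost. Recall ⊕ takes the minimum of its arguments and ⊗ takes their sum. Working out the expression ((1 ⊕ 8) ⊗ (-2 ⊕ 10)) gives -1.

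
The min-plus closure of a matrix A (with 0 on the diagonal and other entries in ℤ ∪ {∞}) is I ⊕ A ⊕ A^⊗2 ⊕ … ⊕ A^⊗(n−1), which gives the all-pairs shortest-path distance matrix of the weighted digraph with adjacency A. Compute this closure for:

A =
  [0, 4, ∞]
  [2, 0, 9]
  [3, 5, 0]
Closure =
  [0, 4, 13]
  [2, 0, 9]
  [3, 5, 0]

This is the Floyd-Warshall all-pairs shortest-path computation. For each intermediate vertex k = 0, 1, …, 2, update dist[i][j] ← min(dist[i][j], dist[i][k] + dist[k][j]). The final matrix gives, for each (i, j), the minimum total weight of any directed path from i to j (possibly empty when i = j).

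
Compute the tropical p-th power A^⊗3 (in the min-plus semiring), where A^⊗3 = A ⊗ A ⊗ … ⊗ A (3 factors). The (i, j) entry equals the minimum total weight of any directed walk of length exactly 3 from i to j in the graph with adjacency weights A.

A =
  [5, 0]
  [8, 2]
A^⊗3 =
  [10, 4]
  [12, 6]

Each entry (A^⊗3)_ij equals the minimum over all length-3 walks i = v_0 → v_1 → … → v_3 = j of Σ_t A[v_t][v_{t+1}]. For example, for (i, j) = (0, 1) we minimise over 4 possible intermediate vertex sequences; the minimum is 4, attained along the walk 0 → 1 → 1 → 1.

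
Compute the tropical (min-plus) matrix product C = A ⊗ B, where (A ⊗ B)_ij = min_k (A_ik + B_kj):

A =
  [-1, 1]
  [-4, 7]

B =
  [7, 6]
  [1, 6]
A ⊗ B =
  [2, 5]
  [3, 2]

Apply the min-plus product entry-by-entry:
  C[0][0] = min over k of (A[0][0] + B[0][0] = -1 + 7 = 6, A[0][1] + B[1][0] = 1 + 1 = 2) = 2 (attained at k = 1)
  C[0][1] = min over k of (A[0][0] + B[0][1] = -1 + 6 = 5, A[0][1] + B[1][1] = 1 + 6 = 7) = 5 (attained at k = 0)
  C[1][0] = min over k of (A[1][0] + B[0][0] = -4 + 7 = 3, A[1][1] + B[1][0] = 7 + 1 = 8) = 3 (attained at k = 0)
  C[1][1] = min over k of (A[1][0] + B[0][1] = -4 + 6 = 2, A[1][1] + B[1][1] = 7 + 6 = 13) = 2 (attained at k = 0)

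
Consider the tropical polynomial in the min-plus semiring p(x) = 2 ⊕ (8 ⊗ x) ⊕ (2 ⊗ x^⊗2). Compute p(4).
p(4) = 2

A tropical monomial a ⊗ x^⊗i evaluates to a + i · x. Evaluating each term at x = 4:
  Term 0 contributes 2 + 0 · 4 = 2
  Term 1 contributes 8 + 1 · 4 = 12
  Term 2 contributes 2 + 2 · 4 = 10
p(4) = ⊕ of these = min[2, 12, 10] = 2.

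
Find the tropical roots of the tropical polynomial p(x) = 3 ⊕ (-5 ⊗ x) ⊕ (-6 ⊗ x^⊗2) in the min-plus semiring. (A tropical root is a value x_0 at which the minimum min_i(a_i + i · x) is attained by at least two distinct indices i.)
Roots: {1, 8}

Each tropical root is a break point of the lower envelope of the lines y = a_i + i · x (there are 3 lines, with slopes 0, 1, ..., 2). Only the lines that attain the minimum somewhere contribute to roots; other lines are dominated. Here the surviving (envelope) indices are i = 2, i = 1, i = 0.
Intersections between consecutive envelope lines give the roots: for adjacent envelope indices i < j the intersection is x = (a_i − a_j) / (j − i). Reading off the sorted break points: {1, 8}.
Verification: at each break x_0, at least two indices attain the minimum of min_i(a_i + i · x_0).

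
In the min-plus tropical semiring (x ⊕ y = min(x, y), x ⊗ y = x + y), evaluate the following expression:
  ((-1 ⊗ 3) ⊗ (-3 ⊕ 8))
((-1 ⊗ 3) ⊗ (-3 ⊕ 8)) = -1

Expand innermost to outermost. Recall ⊕ takes the minimum of its arguments and ⊗ takes their sum. Working out the expression ((-1 ⊗ 3) ⊗ (-3 ⊕ 8)) gives -1.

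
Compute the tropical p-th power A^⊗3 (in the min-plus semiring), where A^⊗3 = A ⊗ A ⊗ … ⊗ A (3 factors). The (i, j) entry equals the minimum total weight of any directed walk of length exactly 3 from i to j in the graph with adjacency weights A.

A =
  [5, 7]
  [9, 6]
A^⊗3 =
  [15, 17]
  [19, 18]

Each entry (A^⊗3)_ij equals the minimum over all length-3 walks i = v_0 → v_1 → … → v_3 = j of Σ_t A[v_t][v_{t+1}]. For example, for (i, j) = (0, 1) we minimise over 4 possible intermediate vertex sequences; the minimum is 17, attained along the walk 0 → 0 → 0 → 1.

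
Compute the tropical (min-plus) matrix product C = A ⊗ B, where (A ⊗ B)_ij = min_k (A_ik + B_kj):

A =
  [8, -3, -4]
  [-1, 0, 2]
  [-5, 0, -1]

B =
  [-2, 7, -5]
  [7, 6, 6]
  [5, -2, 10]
A ⊗ B =
  [1, -6, 3]
  [-3, 0, -6]
  [-7, -3, -10]

Apply the min-plus product entry-by-entry:
  C[0][0] = min over k of (A[0][0] + B[0][0] = 8 + -2 = 6, A[0][1] + B[1][0] = -3 + 7 = 4, A[0][2] + B[2][0] = -4 + 5 = 1) = 1 (attained at k = 2)
  C[0][1] = min over k of (A[0][0] + B[0][1] = 8 + 7 = 15, A[0][1] + B[1][1] = -3 + 6 = 3, A[0][2] + B[2][1] = -4 + -2 = -6) = -6 (attained at k = 2)
  C[0][2] = min over k of (A[0][0] + B[0][2] = 8 + -5 = 3, A[0][1] + B[1][2] = -3 + 6 = 3, A[0][2] + B[2][2] = -4 + 10 = 6) = 3 (attained at k = 0)
  C[1][0] = min over k of (A[1][0] + B[0][0] = -1 + -2 = -3, A[1][1] + B[1][0] = 0 + 7 = 7, A[1][2] + B[2][0] = 2 + 5 = 7) = -3 (attained at k = 0)
  C[1][1] = min over k of (A[1][0] + B[0][1] = -1 + 7 = 6, A[1][1] + B[1][1] = 0 + 6 = 6, A[1][2] + B[2][1] = 2 + -2 = 0) = 0 (attained at k = 2)
  C[1][2] = min over k of (A[1][0] + B[0][2] = -1 + -5 = -6, A[1][1] + B[1][2] = 0 + 6 = 6, A[1][2] + B[2][2] = 2 + 10 = 12) = -6 (attained at k = 0)
  C[2][0] = min over k of (A[2][0] + B[0][0] = -5 + -2 = -7, A[2][1] + B[1][0] = 0 + 7 = 7, A[2][2] + B[2][0] = -1 + 5 = 4) = -7 (attained at k = 0)
  C[2][1] = min over k of (A[2][0] + B[0][1] = -5 + 7 = 2, A[2][1] + B[1][1] = 0 + 6 = 6, A[2][2] + B[2][1] = -1 + -2 = -3) = -3 (attained at k = 2)
  C[2][2] = min over k of (A[2][0] + B[0][2] = -5 + -5 = -10, A[2][1] + B[1][2] = 0 + 6 = 6, A[2][2] + B[2][2] = -1 + 10 = 9) = -10 (attained at k = 0)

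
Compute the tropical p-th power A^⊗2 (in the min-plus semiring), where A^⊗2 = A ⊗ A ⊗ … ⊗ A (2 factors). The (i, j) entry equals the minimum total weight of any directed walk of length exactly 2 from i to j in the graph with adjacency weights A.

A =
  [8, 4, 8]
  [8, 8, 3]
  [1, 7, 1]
A^⊗2 =
  [9, 12, 7]
  [4, 10, 4]
  [2, 5, 2]

Each entry (A^⊗2)_ij equals the minimum over all length-2 walks i = v_0 → v_1 → … → v_2 = j of Σ_t A[v_t][v_{t+1}]. For example, for (i, j) = (0, 2) we minimise over 3 possible intermediate vertex sequences; the minimum is 7, attained along the walk 0 → 1 → 2.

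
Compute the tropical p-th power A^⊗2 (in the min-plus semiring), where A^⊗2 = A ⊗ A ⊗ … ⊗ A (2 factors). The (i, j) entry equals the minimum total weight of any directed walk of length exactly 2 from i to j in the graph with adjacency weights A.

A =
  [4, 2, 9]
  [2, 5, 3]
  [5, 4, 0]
A^⊗2 =
  [4, 6, 5]
  [6, 4, 3]
  [5, 4, 0]

Each entry (A^⊗2)_ij equals the minimum over all length-2 walks i = v_0 → v_1 → … → v_2 = j of Σ_t A[v_t][v_{t+1}]. For example, for (i, j) = (0, 2) we minimise over 3 possible intermediate vertex sequences; the minimum is 5, attained along the walk 0 → 1 → 2.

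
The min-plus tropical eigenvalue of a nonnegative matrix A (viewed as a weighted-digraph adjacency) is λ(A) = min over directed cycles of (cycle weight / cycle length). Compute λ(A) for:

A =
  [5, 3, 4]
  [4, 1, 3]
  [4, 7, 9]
λ(A) = 1

Enumerate directed cycles and compute their means (weight / length). Sample:
  cycle 0 → 0: weight = 5, length = 1, mean = 5/1 ≈ 5.000
  cycle 1 → 1: weight = 1, length = 1, mean = 1/1 ≈ 1.000
  cycle 2 → 2: weight = 9, length = 1, mean = 9/1 ≈ 9.000
  cycle 0 → 1 → 0: weight = 7, length = 2, mean = 7/2 ≈ 3.500
  cycle 0 → 2 → 0: weight = 8, length = 2, mean = 8/2 ≈ 4.000
  cycle 1 → 0 → 1: weight = 7, length = 2, mean = 7/2 ≈ 3.500
Minimum mean = 1.000, attained e.g. along the cycle 1 → 1 with weight 1 and length 1. So λ(A) = 1/1 = 1.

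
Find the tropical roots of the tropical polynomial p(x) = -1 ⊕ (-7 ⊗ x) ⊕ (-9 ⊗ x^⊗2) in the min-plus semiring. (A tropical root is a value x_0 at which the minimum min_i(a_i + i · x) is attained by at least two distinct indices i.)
Roots: {2, 6}

Each tropical root is a break point of the lower envelope of the lines y = a_i + i · x (there are 3 lines, with slopes 0, 1, ..., 2). Only the lines that attain the minimum somewhere contribute to roots; other lines are dominated. Here the surviving (envelope) indices are i = 2, i = 1, i = 0.
Intersections between consecutive envelope lines give the roots: for adjacent envelope indices i < j the intersection is x = (a_i − a_j) / (j − i). Reading off the sorted break points: {2, 6}.
Verification: at each break x_0, at least two indices attain the minimum of min_i(a_i + i · x_0).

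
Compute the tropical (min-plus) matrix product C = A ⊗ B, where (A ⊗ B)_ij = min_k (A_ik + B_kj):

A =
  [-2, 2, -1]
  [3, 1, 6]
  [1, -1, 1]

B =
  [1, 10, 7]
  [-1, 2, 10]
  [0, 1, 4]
A ⊗ B =
  [-1, 0, 3]
  [0, 3, 10]
  [-2, 1, 5]

Apply the min-plus product entry-by-entry:
  C[0][0] = min over k of (A[0][0] + B[0][0] = -2 + 1 = -1, A[0][1] + B[1][0] = 2 + -1 = 1, A[0][2] + B[2][0] = -1 + 0 = -1) = -1 (attained at k = 0)
  C[0][1] = min over k of (A[0][0] + B[0][1] = -2 + 10 = 8, A[0][1] + B[1][1] = 2 + 2 = 4, A[0][2] + B[2][1] = -1 + 1 = 0) = 0 (attained at k = 2)
  C[0][2] = min over k of (A[0][0] + B[0][2] = -2 + 7 = 5, A[0][1] + B[1][2] = 2 + 10 = 12, A[0][2] + B[2][2] = -1 + 4 = 3) = 3 (attained at k = 2)
  C[1][0] = min over k of (A[1][0] + B[0][0] = 3 + 1 = 4, A[1][1] + B[1][0] = 1 + -1 = 0, A[1][2] + B[2][0] = 6 + 0 = 6) = 0 (attained at k = 1)
  C[1][1] = min over k of (A[1][0] + B[0][1] = 3 + 10 = 13, A[1][1] + B[1][1] = 1 + 2 = 3, A[1][2] + B[2][1] = 6 + 1 = 7) = 3 (attained at k = 1)
  C[1][2] = min over k of (A[1][0] + B[0][2] = 3 + 7 = 10, A[1][1] + B[1][2] = 1 + 10 = 11, A[1][2] + B[2][2] = 6 + 4 = 10) = 10 (attained at k = 0)
  C[2][0] = min over k of (A[2][0] + B[0][0] = 1 + 1 = 2, A[2][1] + B[1][0] = -1 + -1 = -2, A[2][2] + B[2][0] = 1 + 0 = 1) = -2 (attained at k = 1)
  C[2][1] = min over k of (A[2][0] + B[0][1] = 1 + 10 = 11, A[2][1] + B[1][1] = -1 + 2 = 1, A[2][2] + B[2][1] = 1 + 1 = 2) = 1 (attained at k = 1)
  C[2][2] = min over k of (A[2][0] + B[0][2] = 1 + 7 = 8, A[2][1] + B[1][2] = -1 + 10 = 9, A[2][2] + B[2][2] = 1 + 4 = 5) = 5 (attained at k = 2)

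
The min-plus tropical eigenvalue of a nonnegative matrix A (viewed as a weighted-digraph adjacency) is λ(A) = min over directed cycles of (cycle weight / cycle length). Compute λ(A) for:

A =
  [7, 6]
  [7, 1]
λ(A) = 1

Enumerate directed cycles and compute their means (weight / length). Sample:
  cycle 0 → 0: weight = 7, length = 1, mean = 7/1 ≈ 7.000
  cycle 1 → 1: weight = 1, length = 1, mean = 1/1 ≈ 1.000
  cycle 0 → 1 → 0: weight = 13, length = 2, mean = 13/2 ≈ 6.500
  cycle 1 → 0 → 1: weight = 13, length = 2, mean = 13/2 ≈ 6.500
Minimum mean = 1.000, attained e.g. along the cycle 1 → 1 with weight 1 and length 1. So λ(A) = 1/1 = 1.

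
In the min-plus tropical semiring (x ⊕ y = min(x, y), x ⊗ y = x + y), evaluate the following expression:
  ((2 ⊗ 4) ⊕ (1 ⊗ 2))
((2 ⊗ 4) ⊕ (1 ⊗ 2)) = 3

Expand innermost to outermost. Recall ⊕ takes the minimum of its arguments and ⊗ takes their sum. Working out the expression ((2 ⊗ 4) ⊕ (1 ⊗ 2)) gives 3.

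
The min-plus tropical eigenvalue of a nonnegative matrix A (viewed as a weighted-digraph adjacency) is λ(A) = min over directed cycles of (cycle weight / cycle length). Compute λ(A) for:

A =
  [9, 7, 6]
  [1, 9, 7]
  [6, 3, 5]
λ(A) = 10/3

Enumerate directed cycles and compute their means (weight / length). Sample:
  cycle 0 → 0: weight = 9, length = 1, mean = 9/1 ≈ 9.000
  cycle 1 → 1: weight = 9, length = 1, mean = 9/1 ≈ 9.000
  cycle 2 → 2: weight = 5, length = 1, mean = 5/1 ≈ 5.000
  cycle 0 → 1 → 0: weight = 8, length = 2, mean = 8/2 ≈ 4.000
  cycle 0 → 2 → 0: weight = 12, length = 2, mean = 12/2 ≈ 6.000
  cycle 1 → 0 → 1: weight = 8, length = 2, mean = 8/2 ≈ 4.000
Minimum mean = 3.333, attained e.g. along the cycle 0 → 2 → 1 → 0 with weight 10 and length 3. So λ(A) = 10/3 = 10/3.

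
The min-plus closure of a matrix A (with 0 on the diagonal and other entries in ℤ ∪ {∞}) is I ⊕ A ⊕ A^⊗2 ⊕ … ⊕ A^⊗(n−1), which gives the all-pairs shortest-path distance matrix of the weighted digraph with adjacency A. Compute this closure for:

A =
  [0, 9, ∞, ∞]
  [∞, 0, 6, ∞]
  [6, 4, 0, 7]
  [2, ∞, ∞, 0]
Closure =
  [0, 9, 15, 22]
  [12, 0, 6, 13]
  [6, 4, 0, 7]
  [2, 11, 17, 0]

This is the Floyd-Warshall all-pairs shortest-path computation. For each intermediate vertex k = 0, 1, …, 3, update dist[i][j] ← min(dist[i][j], dist[i][k] + dist[k][j]). The final matrix gives, for each (i, j), the minimum total weight of any directed path from i to j (possibly empty when i = j).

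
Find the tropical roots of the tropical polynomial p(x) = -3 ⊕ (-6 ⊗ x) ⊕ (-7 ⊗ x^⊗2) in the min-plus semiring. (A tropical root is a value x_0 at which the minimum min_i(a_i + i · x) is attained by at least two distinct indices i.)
Roots: {1, 3}

Each tropical root is a break point of the lower envelope of the lines y = a_i + i · x (there are 3 lines, with slopes 0, 1, ..., 2). Only the lines that attain the minimum somewhere contribute to roots; other lines are dominated. Here the surviving (envelope) indices are i = 2, i = 1, i = 0.
Intersections between consecutive envelope lines give the roots: for adjacent envelope indices i < j the intersection is x = (a_i − a_j) / (j − i). Reading off the sorted break points: {1, 3}.
Verification: at each break x_0, at least two indices attain the minimum of min_i(a_i + i · x_0).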